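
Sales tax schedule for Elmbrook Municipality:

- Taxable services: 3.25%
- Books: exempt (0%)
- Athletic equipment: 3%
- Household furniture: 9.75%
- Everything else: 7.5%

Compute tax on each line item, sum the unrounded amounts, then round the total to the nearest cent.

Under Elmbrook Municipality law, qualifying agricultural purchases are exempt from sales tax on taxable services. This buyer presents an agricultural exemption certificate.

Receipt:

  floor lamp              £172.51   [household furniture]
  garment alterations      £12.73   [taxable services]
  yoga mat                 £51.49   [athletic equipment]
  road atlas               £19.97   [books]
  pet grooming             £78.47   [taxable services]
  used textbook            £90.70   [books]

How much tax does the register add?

£18.36

Floor lamp £172.51: household furniture → 9.75% → £16.819725
Garment alterations £12.73: taxable services, buyer-exempt → 0% → £0.00
Yoga mat £51.49: athletic equipment → 3% → £1.5447
Road atlas £19.97: books → 0% → £0.00
Pet grooming £78.47: taxable services, buyer-exempt → 0% → £0.00
Used textbook £90.70: books → 0% → £0.00
Unrounded tax sum = £18.364425 → £18.36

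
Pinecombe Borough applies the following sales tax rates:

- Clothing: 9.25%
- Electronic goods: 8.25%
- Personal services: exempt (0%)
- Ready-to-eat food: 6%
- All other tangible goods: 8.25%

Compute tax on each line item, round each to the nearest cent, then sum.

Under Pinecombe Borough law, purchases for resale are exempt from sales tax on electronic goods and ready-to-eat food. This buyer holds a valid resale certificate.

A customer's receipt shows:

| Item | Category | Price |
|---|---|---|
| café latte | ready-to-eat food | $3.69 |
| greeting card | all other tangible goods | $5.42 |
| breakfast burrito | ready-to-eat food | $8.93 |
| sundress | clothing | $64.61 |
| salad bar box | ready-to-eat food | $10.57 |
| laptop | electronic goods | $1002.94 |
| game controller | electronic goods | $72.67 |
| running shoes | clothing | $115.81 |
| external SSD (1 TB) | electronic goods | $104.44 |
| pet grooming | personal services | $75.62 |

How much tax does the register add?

Café latte $3.69: ready-to-eat food, buyer-exempt → 0% → $0.00
Greeting card $5.42: all other tangible goods → 8.25% → $0.45
Breakfast burrito $8.93: ready-to-eat food, buyer-exempt → 0% → $0.00
Sundress $64.61: clothing → 9.25% → $5.98
Salad bar box $10.57: ready-to-eat food, buyer-exempt → 0% → $0.00
Laptop $1002.94: electronic goods, buyer-exempt → 0% → $0.00
Game controller $72.67: electronic goods, buyer-exempt → 0% → $0.00
Running shoes $115.81: clothing → 9.25% → $10.71
External SSD (1 TB) $104.44: electronic goods, buyer-exempt → 0% → $0.00
Pet grooming $75.62: personal services → 0% → $0.00
Total tax = $0.45 + $5.98 + $10.71 = $17.14

$17.14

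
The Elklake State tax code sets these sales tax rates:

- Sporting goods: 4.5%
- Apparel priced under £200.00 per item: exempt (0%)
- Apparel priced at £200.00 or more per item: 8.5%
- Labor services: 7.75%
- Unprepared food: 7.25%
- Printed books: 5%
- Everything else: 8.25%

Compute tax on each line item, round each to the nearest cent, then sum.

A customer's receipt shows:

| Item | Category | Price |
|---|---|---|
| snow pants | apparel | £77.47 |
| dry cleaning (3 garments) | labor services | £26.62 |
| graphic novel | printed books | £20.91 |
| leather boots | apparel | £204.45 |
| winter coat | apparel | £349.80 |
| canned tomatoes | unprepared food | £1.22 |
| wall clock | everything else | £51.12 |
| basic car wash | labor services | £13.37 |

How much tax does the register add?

Snow pants £77.47: apparel, under £200.00 → 0% → £0.00
Dry cleaning (3 garments) £26.62: labor services → 7.75% → £2.06
Graphic novel £20.91: printed books → 5% → £1.05
Leather boots £204.45: apparel, £200.00 or more → 8.5% → £17.38
Winter coat £349.80: apparel, £200.00 or more → 8.5% → £29.73
Canned tomatoes £1.22: unprepared food → 7.25% → £0.09
Wall clock £51.12: everything else → 8.25% → £4.22
Basic car wash £13.37: labor services → 7.75% → £1.04
Total tax = £2.06 + £1.05 + £17.38 + £29.73 + £0.09 + £4.22 + £1.04 = £55.57

£55.57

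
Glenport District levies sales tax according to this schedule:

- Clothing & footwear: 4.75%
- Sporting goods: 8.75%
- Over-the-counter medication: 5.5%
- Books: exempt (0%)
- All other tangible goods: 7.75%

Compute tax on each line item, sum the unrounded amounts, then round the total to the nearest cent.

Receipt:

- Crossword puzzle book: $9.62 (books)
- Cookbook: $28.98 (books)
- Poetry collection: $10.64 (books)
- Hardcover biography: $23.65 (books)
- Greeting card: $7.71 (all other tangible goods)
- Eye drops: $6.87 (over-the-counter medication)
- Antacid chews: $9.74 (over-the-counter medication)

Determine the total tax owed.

$1.51

Crossword puzzle book $9.62: books → 0% → $0.00
Cookbook $28.98: books → 0% → $0.00
Poetry collection $10.64: books → 0% → $0.00
Hardcover biography $23.65: books → 0% → $0.00
Greeting card $7.71: all other tangible goods → 7.75% → $0.597525
Eye drops $6.87: over-the-counter medication → 5.5% → $0.37785
Antacid chews $9.74: over-the-counter medication → 5.5% → $0.5357
Unrounded tax sum = $1.511075 → $1.51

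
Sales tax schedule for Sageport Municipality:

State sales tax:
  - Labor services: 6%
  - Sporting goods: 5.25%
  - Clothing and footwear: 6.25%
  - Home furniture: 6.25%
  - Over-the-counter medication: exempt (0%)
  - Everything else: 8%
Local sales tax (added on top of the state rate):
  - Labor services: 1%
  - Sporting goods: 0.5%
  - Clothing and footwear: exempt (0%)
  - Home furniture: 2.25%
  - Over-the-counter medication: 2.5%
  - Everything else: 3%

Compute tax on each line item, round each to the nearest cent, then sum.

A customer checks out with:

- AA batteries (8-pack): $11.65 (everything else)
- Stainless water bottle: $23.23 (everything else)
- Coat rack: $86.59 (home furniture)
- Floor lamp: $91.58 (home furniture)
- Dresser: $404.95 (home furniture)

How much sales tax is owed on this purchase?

$53.40

AA batteries (8-pack) $11.65: everything else → 8% + 3% local = 11% → $1.28
Stainless water bottle $23.23: everything else → 8% + 3% local = 11% → $2.56
Coat rack $86.59: home furniture → 6.25% + 2.25% local = 8.5% → $7.36
Floor lamp $91.58: home furniture → 6.25% + 2.25% local = 8.5% → $7.78
Dresser $404.95: home furniture → 6.25% + 2.25% local = 8.5% → $34.42
Total tax = $1.28 + $2.56 + $7.36 + $7.78 + $34.42 = $53.40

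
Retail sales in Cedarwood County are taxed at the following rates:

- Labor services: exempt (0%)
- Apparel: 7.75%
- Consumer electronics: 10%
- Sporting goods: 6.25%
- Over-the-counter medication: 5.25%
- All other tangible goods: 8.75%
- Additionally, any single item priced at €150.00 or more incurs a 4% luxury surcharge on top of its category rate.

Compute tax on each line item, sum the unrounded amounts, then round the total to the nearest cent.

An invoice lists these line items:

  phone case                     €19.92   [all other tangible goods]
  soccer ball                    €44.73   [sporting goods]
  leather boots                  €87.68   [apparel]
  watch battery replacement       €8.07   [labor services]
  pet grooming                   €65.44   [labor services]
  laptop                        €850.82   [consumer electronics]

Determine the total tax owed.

Phone case €19.92: all other tangible goods → 8.75% → €1.743
Soccer ball €44.73: sporting goods → 6.25% → €2.795625
Leather boots €87.68: apparel → 7.75% → €6.7952
Watch battery replacement €8.07: labor services → 0% → €0.00
Pet grooming €65.44: labor services → 0% → €0.00
Laptop €850.82: consumer electronics → 10% + 4% surcharge = 14% → €119.1148
Unrounded tax sum = €130.448625 → €130.45

€130.45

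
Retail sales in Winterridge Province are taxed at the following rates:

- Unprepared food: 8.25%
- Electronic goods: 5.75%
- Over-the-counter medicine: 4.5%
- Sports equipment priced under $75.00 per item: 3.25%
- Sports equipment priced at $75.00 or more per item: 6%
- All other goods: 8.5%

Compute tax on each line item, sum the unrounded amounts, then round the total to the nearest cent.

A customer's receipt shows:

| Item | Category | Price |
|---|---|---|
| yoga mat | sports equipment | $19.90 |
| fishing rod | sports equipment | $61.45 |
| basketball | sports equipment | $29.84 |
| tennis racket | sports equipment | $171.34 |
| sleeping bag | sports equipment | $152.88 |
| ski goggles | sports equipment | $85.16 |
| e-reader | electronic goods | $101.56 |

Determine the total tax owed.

Yoga mat $19.90: sports equipment, under $75.00 → 3.25% → $0.64675
Fishing rod $61.45: sports equipment, under $75.00 → 3.25% → $1.997125
Basketball $29.84: sports equipment, under $75.00 → 3.25% → $0.9698
Tennis racket $171.34: sports equipment, $75.00 or more → 6% → $10.2804
Sleeping bag $152.88: sports equipment, $75.00 or more → 6% → $9.1728
Ski goggles $85.16: sports equipment, $75.00 or more → 6% → $5.1096
E-reader $101.56: electronic goods → 5.75% → $5.8397
Unrounded tax sum = $34.016175 → $34.02

$34.02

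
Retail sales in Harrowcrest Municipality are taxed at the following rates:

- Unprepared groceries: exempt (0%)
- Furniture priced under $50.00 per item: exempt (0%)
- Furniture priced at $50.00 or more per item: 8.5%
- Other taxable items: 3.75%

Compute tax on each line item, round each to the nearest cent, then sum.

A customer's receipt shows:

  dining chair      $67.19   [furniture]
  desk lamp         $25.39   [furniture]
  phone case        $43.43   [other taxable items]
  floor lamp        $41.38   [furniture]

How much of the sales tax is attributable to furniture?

$5.71

Dining chair $67.19: furniture, $50.00 or more → 8.5% → $5.71
Desk lamp $25.39: furniture, under $50.00 → 0% → $0.00
Floor lamp $41.38: furniture, under $50.00 → 0% → $0.00
Tax on furniture = $5.71 + $0.00 + $0.00 = $5.71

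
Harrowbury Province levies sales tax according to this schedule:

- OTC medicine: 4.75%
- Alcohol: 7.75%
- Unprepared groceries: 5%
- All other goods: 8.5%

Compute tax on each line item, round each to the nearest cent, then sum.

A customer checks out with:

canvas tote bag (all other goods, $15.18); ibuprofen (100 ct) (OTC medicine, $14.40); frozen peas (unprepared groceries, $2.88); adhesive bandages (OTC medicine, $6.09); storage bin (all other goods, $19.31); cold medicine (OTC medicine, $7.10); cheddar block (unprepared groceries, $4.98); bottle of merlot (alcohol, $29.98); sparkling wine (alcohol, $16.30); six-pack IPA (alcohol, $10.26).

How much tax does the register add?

Canvas tote bag $15.18: all other goods → 8.5% → $1.29
Ibuprofen (100 ct) $14.40: OTC medicine → 4.75% → $0.68
Frozen peas $2.88: unprepared groceries → 5% → $0.14
Adhesive bandages $6.09: OTC medicine → 4.75% → $0.29
Storage bin $19.31: all other goods → 8.5% → $1.64
Cold medicine $7.10: OTC medicine → 4.75% → $0.34
Cheddar block $4.98: unprepared groceries → 5% → $0.25
Bottle of merlot $29.98: alcohol → 7.75% → $2.32
Sparkling wine $16.30: alcohol → 7.75% → $1.26
Six-pack IPA $10.26: alcohol → 7.75% → $0.80
Total tax = $1.29 + $0.68 + $0.14 + $0.29 + $1.64 + $0.34 + $0.25 + $2.32 + $1.26 + $0.80 = $9.01

$9.01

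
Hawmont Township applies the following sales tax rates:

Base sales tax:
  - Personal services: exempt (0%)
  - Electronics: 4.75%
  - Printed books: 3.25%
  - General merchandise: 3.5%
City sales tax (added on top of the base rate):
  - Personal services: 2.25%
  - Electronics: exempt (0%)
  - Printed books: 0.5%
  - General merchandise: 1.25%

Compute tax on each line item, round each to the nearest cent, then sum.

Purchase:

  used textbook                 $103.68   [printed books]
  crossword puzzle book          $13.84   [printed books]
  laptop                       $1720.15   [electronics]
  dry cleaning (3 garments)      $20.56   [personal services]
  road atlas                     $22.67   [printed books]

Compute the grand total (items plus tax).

Used textbook $103.68: printed books → 3.25% + 0.5% city = 3.75% → $3.89
Crossword puzzle book $13.84: printed books → 3.25% + 0.5% city = 3.75% → $0.52
Laptop $1720.15: electronics → 4.75% + 0% city = 4.75% → $81.71
Dry cleaning (3 garments) $20.56: personal services → 0% + 2.25% city = 2.25% → $0.46
Road atlas $22.67: printed books → 3.25% + 0.5% city = 3.75% → $0.85
Subtotal = $1880.90; tax = $87.43; total due = $1968.33

$1968.33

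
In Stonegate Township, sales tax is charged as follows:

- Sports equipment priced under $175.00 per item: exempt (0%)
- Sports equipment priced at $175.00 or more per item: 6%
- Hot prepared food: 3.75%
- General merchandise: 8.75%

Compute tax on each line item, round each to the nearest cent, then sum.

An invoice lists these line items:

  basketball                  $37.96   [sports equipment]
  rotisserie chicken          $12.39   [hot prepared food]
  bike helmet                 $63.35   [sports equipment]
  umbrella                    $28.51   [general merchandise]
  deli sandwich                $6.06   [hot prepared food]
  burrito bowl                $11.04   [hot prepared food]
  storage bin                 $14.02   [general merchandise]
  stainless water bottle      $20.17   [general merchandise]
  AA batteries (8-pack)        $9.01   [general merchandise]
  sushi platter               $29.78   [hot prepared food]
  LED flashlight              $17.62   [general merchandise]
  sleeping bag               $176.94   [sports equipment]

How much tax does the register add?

Basketball $37.96: sports equipment, under $175.00 → 0% → $0.00
Rotisserie chicken $12.39: hot prepared food → 3.75% → $0.46
Bike helmet $63.35: sports equipment, under $175.00 → 0% → $0.00
Umbrella $28.51: general merchandise → 8.75% → $2.49
Deli sandwich $6.06: hot prepared food → 3.75% → $0.23
Burrito bowl $11.04: hot prepared food → 3.75% → $0.41
Storage bin $14.02: general merchandise → 8.75% → $1.23
Stainless water bottle $20.17: general merchandise → 8.75% → $1.76
AA batteries (8-pack) $9.01: general merchandise → 8.75% → $0.79
Sushi platter $29.78: hot prepared food → 3.75% → $1.12
LED flashlight $17.62: general merchandise → 8.75% → $1.54
Sleeping bag $176.94: sports equipment, $175.00 or more → 6% → $10.62
Total tax = $0.46 + $2.49 + $0.23 + $0.41 + $1.23 + $1.76 + $0.79 + $1.12 + $1.54 + $10.62 = $20.65

$20.65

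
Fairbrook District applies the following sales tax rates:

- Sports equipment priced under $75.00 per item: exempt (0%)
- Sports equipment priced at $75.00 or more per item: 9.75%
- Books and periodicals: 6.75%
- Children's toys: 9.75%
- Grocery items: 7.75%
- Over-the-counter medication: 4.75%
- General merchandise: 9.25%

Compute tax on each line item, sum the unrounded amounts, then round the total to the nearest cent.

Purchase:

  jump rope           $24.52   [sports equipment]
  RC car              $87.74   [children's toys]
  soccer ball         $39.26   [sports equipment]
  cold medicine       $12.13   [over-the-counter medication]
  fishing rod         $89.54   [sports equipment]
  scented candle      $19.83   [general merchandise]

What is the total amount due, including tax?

Jump rope $24.52: sports equipment, under $75.00 → 0% → $0.00
RC car $87.74: children's toys → 9.75% → $8.55465
Soccer ball $39.26: sports equipment, under $75.00 → 0% → $0.00
Cold medicine $12.13: over-the-counter medication → 4.75% → $0.576175
Fishing rod $89.54: sports equipment, $75.00 or more → 9.75% → $8.73015
Scented candle $19.83: general merchandise → 9.25% → $1.834275
Subtotal = $273.02; unrounded tax = $19.69525 → $19.70; total due = $292.72

$292.72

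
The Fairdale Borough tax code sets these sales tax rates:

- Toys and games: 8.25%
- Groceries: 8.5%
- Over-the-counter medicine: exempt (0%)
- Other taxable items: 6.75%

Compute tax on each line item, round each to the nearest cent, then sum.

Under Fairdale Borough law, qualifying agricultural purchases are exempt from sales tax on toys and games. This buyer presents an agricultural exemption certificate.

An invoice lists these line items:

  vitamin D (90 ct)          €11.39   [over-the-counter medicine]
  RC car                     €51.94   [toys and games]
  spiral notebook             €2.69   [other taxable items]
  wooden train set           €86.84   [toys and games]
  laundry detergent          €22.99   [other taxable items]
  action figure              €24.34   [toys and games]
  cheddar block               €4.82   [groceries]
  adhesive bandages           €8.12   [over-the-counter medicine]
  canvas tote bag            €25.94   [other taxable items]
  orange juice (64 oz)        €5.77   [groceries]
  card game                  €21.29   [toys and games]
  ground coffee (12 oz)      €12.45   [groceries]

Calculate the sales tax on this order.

Vitamin D (90 ct) €11.39: over-the-counter medicine → 0% → €0.00
RC car €51.94: toys and games, buyer-exempt → 0% → €0.00
Spiral notebook €2.69: other taxable items → 6.75% → €0.18
Wooden train set €86.84: toys and games, buyer-exempt → 0% → €0.00
Laundry detergent €22.99: other taxable items → 6.75% → €1.55
Action figure €24.34: toys and games, buyer-exempt → 0% → €0.00
Cheddar block €4.82: groceries → 8.5% → €0.41
Adhesive bandages €8.12: over-the-counter medicine → 0% → €0.00
Canvas tote bag €25.94: other taxable items → 6.75% → €1.75
Orange juice (64 oz) €5.77: groceries → 8.5% → €0.49
Card game €21.29: toys and games, buyer-exempt → 0% → €0.00
Ground coffee (12 oz) €12.45: groceries → 8.5% → €1.06
Total tax = €0.18 + €1.55 + €0.41 + €1.75 + €0.49 + €1.06 = €5.44

€5.44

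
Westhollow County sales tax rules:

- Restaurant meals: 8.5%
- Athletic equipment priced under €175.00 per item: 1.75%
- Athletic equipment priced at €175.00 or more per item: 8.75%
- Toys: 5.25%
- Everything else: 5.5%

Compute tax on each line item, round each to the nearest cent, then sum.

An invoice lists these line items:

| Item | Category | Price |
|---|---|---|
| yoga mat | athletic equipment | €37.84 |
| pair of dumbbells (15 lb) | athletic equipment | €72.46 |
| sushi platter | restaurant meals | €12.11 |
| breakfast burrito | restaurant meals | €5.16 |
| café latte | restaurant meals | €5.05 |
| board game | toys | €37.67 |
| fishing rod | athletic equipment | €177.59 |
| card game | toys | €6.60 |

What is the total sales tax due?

Yoga mat €37.84: athletic equipment, under €175.00 → 1.75% → €0.66
Pair of dumbbells (15 lb) €72.46: athletic equipment, under €175.00 → 1.75% → €1.27
Sushi platter €12.11: restaurant meals → 8.5% → €1.03
Breakfast burrito €5.16: restaurant meals → 8.5% → €0.44
Café latte €5.05: restaurant meals → 8.5% → €0.43
Board game €37.67: toys → 5.25% → €1.98
Fishing rod €177.59: athletic equipment, €175.00 or more → 8.75% → €15.54
Card game €6.60: toys → 5.25% → €0.35
Total tax = €0.66 + €1.27 + €1.03 + €0.44 + €0.43 + €1.98 + €15.54 + €0.35 = €21.70

€21.70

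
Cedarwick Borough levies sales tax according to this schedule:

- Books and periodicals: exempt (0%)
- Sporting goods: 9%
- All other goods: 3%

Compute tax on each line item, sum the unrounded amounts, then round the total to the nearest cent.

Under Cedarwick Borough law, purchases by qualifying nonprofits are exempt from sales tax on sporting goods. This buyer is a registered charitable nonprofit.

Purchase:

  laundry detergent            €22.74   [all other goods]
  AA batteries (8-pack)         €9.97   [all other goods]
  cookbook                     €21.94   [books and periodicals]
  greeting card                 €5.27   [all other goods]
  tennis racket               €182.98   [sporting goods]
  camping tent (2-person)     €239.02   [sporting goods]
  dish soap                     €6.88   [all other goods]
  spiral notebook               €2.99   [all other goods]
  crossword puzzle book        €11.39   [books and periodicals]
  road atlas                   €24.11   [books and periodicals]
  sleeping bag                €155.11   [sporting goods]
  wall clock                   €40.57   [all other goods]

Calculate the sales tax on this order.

Laundry detergent €22.74: all other goods → 3% → €0.6822
AA batteries (8-pack) €9.97: all other goods → 3% → €0.2991
Cookbook €21.94: books and periodicals → 0% → €0.00
Greeting card €5.27: all other goods → 3% → €0.1581
Tennis racket €182.98: sporting goods, buyer-exempt → 0% → €0.00
Camping tent (2-person) €239.02: sporting goods, buyer-exempt → 0% → €0.00
Dish soap €6.88: all other goods → 3% → €0.2064
Spiral notebook €2.99: all other goods → 3% → €0.0897
Crossword puzzle book €11.39: books and periodicals → 0% → €0.00
Road atlas €24.11: books and periodicals → 0% → €0.00
Sleeping bag €155.11: sporting goods, buyer-exempt → 0% → €0.00
Wall clock €40.57: all other goods → 3% → €1.2171
Unrounded tax sum = €2.6526 → €2.65

€2.65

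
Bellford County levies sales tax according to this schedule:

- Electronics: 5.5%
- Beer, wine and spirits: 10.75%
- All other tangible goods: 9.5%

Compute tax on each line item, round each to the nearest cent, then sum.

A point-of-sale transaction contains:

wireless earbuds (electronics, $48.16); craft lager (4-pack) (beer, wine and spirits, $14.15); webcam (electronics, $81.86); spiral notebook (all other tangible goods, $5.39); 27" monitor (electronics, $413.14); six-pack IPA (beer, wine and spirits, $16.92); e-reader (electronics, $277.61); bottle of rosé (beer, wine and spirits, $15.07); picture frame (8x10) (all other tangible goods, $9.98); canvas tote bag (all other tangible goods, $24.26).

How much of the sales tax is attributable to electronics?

$45.14

Wireless earbuds $48.16: electronics → 5.5% → $2.65
Webcam $81.86: electronics → 5.5% → $4.50
27" monitor $413.14: electronics → 5.5% → $22.72
E-reader $277.61: electronics → 5.5% → $15.27
Tax on electronics = $2.65 + $4.50 + $22.72 + $15.27 = $45.14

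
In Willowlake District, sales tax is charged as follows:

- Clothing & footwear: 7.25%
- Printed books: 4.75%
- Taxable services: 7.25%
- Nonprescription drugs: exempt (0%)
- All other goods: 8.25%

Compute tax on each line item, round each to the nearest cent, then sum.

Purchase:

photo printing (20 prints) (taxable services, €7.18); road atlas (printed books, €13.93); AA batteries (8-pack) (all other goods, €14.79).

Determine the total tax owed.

Photo printing (20 prints) €7.18: taxable services → 7.25% → €0.52
Road atlas €13.93: printed books → 4.75% → €0.66
AA batteries (8-pack) €14.79: all other goods → 8.25% → €1.22
Total tax = €0.52 + €0.66 + €1.22 = €2.40

€2.40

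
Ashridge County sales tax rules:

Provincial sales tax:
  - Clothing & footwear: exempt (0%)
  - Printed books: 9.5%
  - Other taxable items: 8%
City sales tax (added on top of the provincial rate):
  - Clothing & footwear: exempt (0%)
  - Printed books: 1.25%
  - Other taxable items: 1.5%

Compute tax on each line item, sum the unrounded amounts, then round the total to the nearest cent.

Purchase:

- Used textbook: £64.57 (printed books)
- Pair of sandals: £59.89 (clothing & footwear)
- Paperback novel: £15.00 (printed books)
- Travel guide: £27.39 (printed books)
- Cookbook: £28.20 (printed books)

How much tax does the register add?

Used textbook £64.57: printed books → 9.5% + 1.25% city = 10.75% → £6.941275
Pair of sandals £59.89: clothing & footwear → 0% + 0% city = 0% → £0.00
Paperback novel £15.00: printed books → 9.5% + 1.25% city = 10.75% → £1.6125
Travel guide £27.39: printed books → 9.5% + 1.25% city = 10.75% → £2.944425
Cookbook £28.20: printed books → 9.5% + 1.25% city = 10.75% → £3.0315
Unrounded tax sum = £14.5297 → £14.53

£14.53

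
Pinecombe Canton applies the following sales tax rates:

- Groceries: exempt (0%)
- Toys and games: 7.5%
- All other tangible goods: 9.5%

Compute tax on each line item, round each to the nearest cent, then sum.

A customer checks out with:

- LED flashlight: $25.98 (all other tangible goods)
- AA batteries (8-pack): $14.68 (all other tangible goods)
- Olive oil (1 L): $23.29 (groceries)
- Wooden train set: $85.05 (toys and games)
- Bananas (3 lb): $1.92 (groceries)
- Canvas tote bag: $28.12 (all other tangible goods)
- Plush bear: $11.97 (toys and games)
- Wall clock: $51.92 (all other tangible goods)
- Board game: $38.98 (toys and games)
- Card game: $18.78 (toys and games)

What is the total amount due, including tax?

$323.76

LED flashlight $25.98: all other tangible goods → 9.5% → $2.47
AA batteries (8-pack) $14.68: all other tangible goods → 9.5% → $1.39
Olive oil (1 L) $23.29: groceries → 0% → $0.00
Wooden train set $85.05: toys and games → 7.5% → $6.38
Bananas (3 lb) $1.92: groceries → 0% → $0.00
Canvas tote bag $28.12: all other tangible goods → 9.5% → $2.67
Plush bear $11.97: toys and games → 7.5% → $0.90
Wall clock $51.92: all other tangible goods → 9.5% → $4.93
Board game $38.98: toys and games → 7.5% → $2.92
Card game $18.78: toys and games → 7.5% → $1.41
Subtotal = $300.69; tax = $23.07; total due = $323.76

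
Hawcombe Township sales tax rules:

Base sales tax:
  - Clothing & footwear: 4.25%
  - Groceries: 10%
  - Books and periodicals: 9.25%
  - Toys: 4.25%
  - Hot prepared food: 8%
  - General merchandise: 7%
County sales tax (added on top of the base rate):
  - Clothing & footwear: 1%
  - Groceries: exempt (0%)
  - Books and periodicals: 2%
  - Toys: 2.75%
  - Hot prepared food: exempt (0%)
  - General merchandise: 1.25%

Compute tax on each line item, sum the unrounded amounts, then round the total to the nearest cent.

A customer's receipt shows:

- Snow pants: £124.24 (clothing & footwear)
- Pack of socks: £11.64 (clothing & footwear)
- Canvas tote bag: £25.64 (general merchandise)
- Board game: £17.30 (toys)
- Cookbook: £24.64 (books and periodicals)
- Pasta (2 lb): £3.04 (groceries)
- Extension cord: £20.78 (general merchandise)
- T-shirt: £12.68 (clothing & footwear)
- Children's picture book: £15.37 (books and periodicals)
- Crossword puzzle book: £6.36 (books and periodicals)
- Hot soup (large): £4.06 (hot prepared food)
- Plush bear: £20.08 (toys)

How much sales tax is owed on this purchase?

Snow pants £124.24: clothing & footwear → 4.25% + 1% county = 5.25% → £6.5226
Pack of socks £11.64: clothing & footwear → 4.25% + 1% county = 5.25% → £0.6111
Canvas tote bag £25.64: general merchandise → 7% + 1.25% county = 8.25% → £2.1153
Board game £17.30: toys → 4.25% + 2.75% county = 7% → £1.211
Cookbook £24.64: books and periodicals → 9.25% + 2% county = 11.25% → £2.772
Pasta (2 lb) £3.04: groceries → 10% + 0% county = 10% → £0.304
Extension cord £20.78: general merchandise → 7% + 1.25% county = 8.25% → £1.71435
T-shirt £12.68: clothing & footwear → 4.25% + 1% county = 5.25% → £0.6657
Children's picture book £15.37: books and periodicals → 9.25% + 2% county = 11.25% → £1.729125
Crossword puzzle book £6.36: books and periodicals → 9.25% + 2% county = 11.25% → £0.7155
Hot soup (large) £4.06: hot prepared food → 8% + 0% county = 8% → £0.3248
Plush bear £20.08: toys → 4.25% + 2.75% county = 7% → £1.4056
Unrounded tax sum = £20.091075 → £20.09

£20.09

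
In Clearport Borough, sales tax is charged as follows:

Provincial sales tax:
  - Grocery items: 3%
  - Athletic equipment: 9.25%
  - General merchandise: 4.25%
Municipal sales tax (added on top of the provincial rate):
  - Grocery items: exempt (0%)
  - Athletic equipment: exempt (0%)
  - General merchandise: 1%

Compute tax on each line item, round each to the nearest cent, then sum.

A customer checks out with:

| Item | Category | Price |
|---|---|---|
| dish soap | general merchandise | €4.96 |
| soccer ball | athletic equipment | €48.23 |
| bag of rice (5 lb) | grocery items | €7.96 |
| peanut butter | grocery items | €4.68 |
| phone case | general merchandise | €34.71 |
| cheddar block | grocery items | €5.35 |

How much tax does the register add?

Dish soap €4.96: general merchandise → 4.25% + 1% municipal = 5.25% → €0.26
Soccer ball €48.23: athletic equipment → 9.25% + 0% municipal = 9.25% → €4.46
Bag of rice (5 lb) €7.96: grocery items → 3% + 0% municipal = 3% → €0.24
Peanut butter €4.68: grocery items → 3% + 0% municipal = 3% → €0.14
Phone case €34.71: general merchandise → 4.25% + 1% municipal = 5.25% → €1.82
Cheddar block €5.35: grocery items → 3% + 0% municipal = 3% → €0.16
Total tax = €0.26 + €4.46 + €0.24 + €0.14 + €1.82 + €0.16 = €7.08

€7.08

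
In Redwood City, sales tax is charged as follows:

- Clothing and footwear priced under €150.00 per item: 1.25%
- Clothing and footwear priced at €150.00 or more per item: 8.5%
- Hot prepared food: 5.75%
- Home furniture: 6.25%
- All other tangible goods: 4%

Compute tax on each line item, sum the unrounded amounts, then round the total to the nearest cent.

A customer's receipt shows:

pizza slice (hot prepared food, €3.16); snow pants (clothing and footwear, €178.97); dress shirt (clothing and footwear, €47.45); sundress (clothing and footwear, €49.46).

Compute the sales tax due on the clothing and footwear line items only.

€16.42

Snow pants €178.97: clothing and footwear, €150.00 or more → 8.5% → €15.21245
Dress shirt €47.45: clothing and footwear, under €150.00 → 1.25% → €0.593125
Sundress €49.46: clothing and footwear, under €150.00 → 1.25% → €0.61825
Tax on clothing and footwear: unrounded sum = €16.423825 → €16.42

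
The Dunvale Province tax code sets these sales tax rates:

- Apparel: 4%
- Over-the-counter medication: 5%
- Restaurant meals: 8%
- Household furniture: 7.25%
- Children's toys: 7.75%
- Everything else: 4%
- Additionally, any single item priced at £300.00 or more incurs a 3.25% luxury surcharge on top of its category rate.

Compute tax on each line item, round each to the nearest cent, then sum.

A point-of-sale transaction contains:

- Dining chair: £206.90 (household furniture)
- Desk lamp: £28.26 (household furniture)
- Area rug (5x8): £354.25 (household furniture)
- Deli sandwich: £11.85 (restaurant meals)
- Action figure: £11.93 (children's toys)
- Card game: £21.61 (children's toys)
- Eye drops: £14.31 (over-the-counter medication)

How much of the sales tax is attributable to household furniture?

Dining chair £206.90: household furniture → 7.25% → £15.00
Desk lamp £28.26: household furniture → 7.25% → £2.05
Area rug (5x8) £354.25: household furniture → 7.25% + 3.25% surcharge = 10.5% → £37.20
Tax on household furniture = £15.00 + £2.05 + £37.20 = £54.25

£54.25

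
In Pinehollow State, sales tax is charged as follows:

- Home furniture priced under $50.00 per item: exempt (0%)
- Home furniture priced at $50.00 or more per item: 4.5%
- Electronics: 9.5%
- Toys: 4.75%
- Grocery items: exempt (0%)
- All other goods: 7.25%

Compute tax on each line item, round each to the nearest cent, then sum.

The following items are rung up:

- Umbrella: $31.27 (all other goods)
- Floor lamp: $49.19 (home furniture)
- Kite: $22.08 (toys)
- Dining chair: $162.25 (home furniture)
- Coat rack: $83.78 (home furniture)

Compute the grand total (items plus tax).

Umbrella $31.27: all other goods → 7.25% → $2.27
Floor lamp $49.19: home furniture, under $50.00 → 0% → $0.00
Kite $22.08: toys → 4.75% → $1.05
Dining chair $162.25: home furniture, $50.00 or more → 4.5% → $7.30
Coat rack $83.78: home furniture, $50.00 or more → 4.5% → $3.77
Subtotal = $348.57; tax = $14.39; total due = $362.96

$362.96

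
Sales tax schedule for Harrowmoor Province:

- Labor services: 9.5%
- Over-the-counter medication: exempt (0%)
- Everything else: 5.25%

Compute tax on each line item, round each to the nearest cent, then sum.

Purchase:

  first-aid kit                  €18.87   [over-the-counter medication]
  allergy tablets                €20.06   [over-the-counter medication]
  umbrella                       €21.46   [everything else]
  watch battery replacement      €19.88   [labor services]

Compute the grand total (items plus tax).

€83.29

First-aid kit €18.87: over-the-counter medication → 0% → €0.00
Allergy tablets €20.06: over-the-counter medication → 0% → €0.00
Umbrella €21.46: everything else → 5.25% → €1.13
Watch battery replacement €19.88: labor services → 9.5% → €1.89
Subtotal = €80.27; tax = €3.02; total due = €83.29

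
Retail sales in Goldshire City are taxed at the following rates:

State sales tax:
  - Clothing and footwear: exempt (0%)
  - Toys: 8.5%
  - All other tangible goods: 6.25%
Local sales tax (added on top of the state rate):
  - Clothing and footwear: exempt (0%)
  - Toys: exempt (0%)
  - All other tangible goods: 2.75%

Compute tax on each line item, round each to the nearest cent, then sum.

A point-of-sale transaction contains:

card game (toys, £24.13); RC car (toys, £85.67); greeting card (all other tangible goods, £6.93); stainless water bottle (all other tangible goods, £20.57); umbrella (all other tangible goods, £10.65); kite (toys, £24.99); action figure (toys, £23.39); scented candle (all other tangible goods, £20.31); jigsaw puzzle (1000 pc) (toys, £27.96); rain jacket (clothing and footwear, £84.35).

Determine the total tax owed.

Card game £24.13: toys → 8.5% + 0% local = 8.5% → £2.05
RC car £85.67: toys → 8.5% + 0% local = 8.5% → £7.28
Greeting card £6.93: all other tangible goods → 6.25% + 2.75% local = 9% → £0.62
Stainless water bottle £20.57: all other tangible goods → 6.25% + 2.75% local = 9% → £1.85
Umbrella £10.65: all other tangible goods → 6.25% + 2.75% local = 9% → £0.96
Kite £24.99: toys → 8.5% + 0% local = 8.5% → £2.12
Action figure £23.39: toys → 8.5% + 0% local = 8.5% → £1.99
Scented candle £20.31: all other tangible goods → 6.25% + 2.75% local = 9% → £1.83
Jigsaw puzzle (1000 pc) £27.96: toys → 8.5% + 0% local = 8.5% → £2.38
Rain jacket £84.35: clothing and footwear → 0% + 0% local = 0% → £0.00
Total tax = £2.05 + £7.28 + £0.62 + £1.85 + £0.96 + £2.12 + £1.99 + £1.83 + £2.38 = £21.08

£21.08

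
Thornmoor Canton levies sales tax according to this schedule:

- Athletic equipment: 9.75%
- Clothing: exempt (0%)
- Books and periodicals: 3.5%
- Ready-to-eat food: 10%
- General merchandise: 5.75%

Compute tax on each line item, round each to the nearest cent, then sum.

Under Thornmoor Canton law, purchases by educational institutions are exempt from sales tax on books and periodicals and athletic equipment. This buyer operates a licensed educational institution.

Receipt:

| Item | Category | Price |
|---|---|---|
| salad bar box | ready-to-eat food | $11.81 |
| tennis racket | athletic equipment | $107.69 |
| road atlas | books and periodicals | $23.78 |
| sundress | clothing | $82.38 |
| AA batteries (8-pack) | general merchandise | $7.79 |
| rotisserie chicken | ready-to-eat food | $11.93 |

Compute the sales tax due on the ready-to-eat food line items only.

Salad bar box $11.81: ready-to-eat food → 10% → $1.18
Rotisserie chicken $11.93: ready-to-eat food → 10% → $1.19
Tax on ready-to-eat food = $1.18 + $1.19 = $2.37

$2.37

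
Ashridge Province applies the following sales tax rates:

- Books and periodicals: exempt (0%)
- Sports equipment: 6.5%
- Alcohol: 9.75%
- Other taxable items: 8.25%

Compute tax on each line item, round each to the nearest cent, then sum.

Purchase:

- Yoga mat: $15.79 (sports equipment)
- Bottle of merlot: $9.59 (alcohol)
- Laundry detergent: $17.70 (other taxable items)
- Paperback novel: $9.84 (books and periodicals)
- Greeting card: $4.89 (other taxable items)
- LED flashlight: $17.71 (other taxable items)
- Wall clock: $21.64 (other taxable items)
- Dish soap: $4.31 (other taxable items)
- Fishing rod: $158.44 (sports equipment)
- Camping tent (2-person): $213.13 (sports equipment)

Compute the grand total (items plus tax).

Yoga mat $15.79: sports equipment → 6.5% → $1.03
Bottle of merlot $9.59: alcohol → 9.75% → $0.94
Laundry detergent $17.70: other taxable items → 8.25% → $1.46
Paperback novel $9.84: books and periodicals → 0% → $0.00
Greeting card $4.89: other taxable items → 8.25% → $0.40
LED flashlight $17.71: other taxable items → 8.25% → $1.46
Wall clock $21.64: other taxable items → 8.25% → $1.79
Dish soap $4.31: other taxable items → 8.25% → $0.36
Fishing rod $158.44: sports equipment → 6.5% → $10.30
Camping tent (2-person) $213.13: sports equipment → 6.5% → $13.85
Subtotal = $473.04; tax = $31.59; total due = $504.63

$504.63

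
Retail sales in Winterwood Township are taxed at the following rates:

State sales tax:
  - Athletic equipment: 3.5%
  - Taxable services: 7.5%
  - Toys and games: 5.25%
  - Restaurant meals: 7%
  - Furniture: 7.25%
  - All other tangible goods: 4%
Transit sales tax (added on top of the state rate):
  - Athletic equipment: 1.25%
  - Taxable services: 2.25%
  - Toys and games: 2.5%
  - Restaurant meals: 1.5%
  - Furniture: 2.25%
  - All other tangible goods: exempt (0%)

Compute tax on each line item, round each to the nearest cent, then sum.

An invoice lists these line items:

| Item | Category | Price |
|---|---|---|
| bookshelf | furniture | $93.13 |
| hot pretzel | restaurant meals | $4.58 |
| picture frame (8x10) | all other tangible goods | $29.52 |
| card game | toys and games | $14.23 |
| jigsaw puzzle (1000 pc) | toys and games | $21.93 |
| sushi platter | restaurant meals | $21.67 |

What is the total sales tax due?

$15.06

Bookshelf $93.13: furniture → 7.25% + 2.25% transit = 9.5% → $8.85
Hot pretzel $4.58: restaurant meals → 7% + 1.5% transit = 8.5% → $0.39
Picture frame (8x10) $29.52: all other tangible goods → 4% + 0% transit = 4% → $1.18
Card game $14.23: toys and games → 5.25% + 2.5% transit = 7.75% → $1.10
Jigsaw puzzle (1000 pc) $21.93: toys and games → 5.25% + 2.5% transit = 7.75% → $1.70
Sushi platter $21.67: restaurant meals → 7% + 1.5% transit = 8.5% → $1.84
Total tax = $8.85 + $0.39 + $1.18 + $1.10 + $1.70 + $1.84 = $15.06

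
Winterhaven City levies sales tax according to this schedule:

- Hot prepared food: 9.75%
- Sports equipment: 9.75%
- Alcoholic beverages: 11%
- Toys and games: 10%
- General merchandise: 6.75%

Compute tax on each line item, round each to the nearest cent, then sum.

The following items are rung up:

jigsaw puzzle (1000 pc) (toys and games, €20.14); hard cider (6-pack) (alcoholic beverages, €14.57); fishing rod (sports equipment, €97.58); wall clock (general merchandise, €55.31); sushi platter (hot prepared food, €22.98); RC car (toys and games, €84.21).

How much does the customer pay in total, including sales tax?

€322.30

Jigsaw puzzle (1000 pc) €20.14: toys and games → 10% → €2.01
Hard cider (6-pack) €14.57: alcoholic beverages → 11% → €1.60
Fishing rod €97.58: sports equipment → 9.75% → €9.51
Wall clock €55.31: general merchandise → 6.75% → €3.73
Sushi platter €22.98: hot prepared food → 9.75% → €2.24
RC car €84.21: toys and games → 10% → €8.42
Subtotal = €294.79; tax = €27.51; total due = €322.30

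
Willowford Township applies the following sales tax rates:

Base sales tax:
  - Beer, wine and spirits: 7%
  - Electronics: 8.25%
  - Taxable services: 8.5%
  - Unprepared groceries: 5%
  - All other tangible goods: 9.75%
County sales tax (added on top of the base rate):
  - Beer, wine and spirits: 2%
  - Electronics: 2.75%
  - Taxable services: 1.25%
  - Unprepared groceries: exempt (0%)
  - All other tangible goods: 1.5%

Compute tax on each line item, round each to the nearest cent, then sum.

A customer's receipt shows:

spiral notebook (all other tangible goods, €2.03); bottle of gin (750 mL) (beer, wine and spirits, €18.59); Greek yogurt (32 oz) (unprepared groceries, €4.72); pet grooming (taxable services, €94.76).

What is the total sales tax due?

€11.38

Spiral notebook €2.03: all other tangible goods → 9.75% + 1.5% county = 11.25% → €0.23
Bottle of gin (750 mL) €18.59: beer, wine and spirits → 7% + 2% county = 9% → €1.67
Greek yogurt (32 oz) €4.72: unprepared groceries → 5% + 0% county = 5% → €0.24
Pet grooming €94.76: taxable services → 8.5% + 1.25% county = 9.75% → €9.24
Total tax = €0.23 + €1.67 + €0.24 + €9.24 = €11.38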